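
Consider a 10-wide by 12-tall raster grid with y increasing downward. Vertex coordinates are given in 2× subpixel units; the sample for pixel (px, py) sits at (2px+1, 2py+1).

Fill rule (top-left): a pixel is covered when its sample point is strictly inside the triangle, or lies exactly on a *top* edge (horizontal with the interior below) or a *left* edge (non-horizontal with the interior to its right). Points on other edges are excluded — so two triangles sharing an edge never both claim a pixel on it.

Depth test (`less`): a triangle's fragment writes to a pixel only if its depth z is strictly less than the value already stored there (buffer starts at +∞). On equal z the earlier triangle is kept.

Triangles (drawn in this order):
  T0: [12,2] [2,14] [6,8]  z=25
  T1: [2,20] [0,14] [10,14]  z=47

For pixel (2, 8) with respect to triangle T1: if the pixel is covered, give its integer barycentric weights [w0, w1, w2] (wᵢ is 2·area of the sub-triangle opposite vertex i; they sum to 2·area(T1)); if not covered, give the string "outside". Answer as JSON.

T0:
  2·area = 12
  edge (12, 2)→(2, 14): d=(-10,12) right/bottom  bias=-1
  edge (2, 14)→(6, 8): d=(4,-6) top-left  bias=+0
  edge (6, 8)→(12, 2): d=(6,-6) top-left  bias=+0
    (6,0)@(13, 1): e=[-2,14,0] → ·  [on edge]
    (5,1)@(11, 3): e=[2,10,0] → █  [on edge]
    (6,1)@(13, 3): e=[-22,22,12] → ·
    (4,2)@(9, 5): e=[6,6,0] → █  [on edge]
    (5,2)@(11, 5): e=[-18,18,12] → ·
    (3,3)@(7, 7): e=[10,2,0] → █  [on edge]
    (4,3)@(9, 7): e=[-14,14,12] → ·
    (2,4)@(5, 9): e=[14,-2,0] → ·  [on edge]
    (3,4)@(7, 9): e=[-10,10,12] → ·
    (1,5)@(3, 11): e=[18,-6,0] → ·  [on edge]
    (0,6)@(1, 13): e=[22,-10,0] → ·  [on edge]
  covered (3 px):
    · · · · · · · · · ·
    · · · · · █ · · · ·
    · · · · █ · · · · ·
    · · · █ · · · · · ·
    · · · · · · · · · ·
    · · · · · · · · · ·
    · · · · · · · · · ·
    · · · · · · · · · ·
    · · · · · · · · · ·
    · · · · · · · · · ·
    · · · · · · · · · ·
    · · · · · · · · · ·
T1:
  2·area = 60
  edge (2, 20)→(0, 14): d=(-2,-6) top-left  bias=+0
  edge (0, 14)→(10, 14): d=(10,0) top-left  bias=+0
  edge (10, 14)→(2, 20): d=(-8,6) right/bottom  bias=-1
    (0,7)@(1, 15): e=[4,10,46] → █
    (1,7)@(3, 15): e=[16,10,34] → █
    (2,7)@(5, 15): e=[28,10,22] → █
    (3,7)@(7, 15): e=[40,10,10] → █
    (4,7)@(9, 15): e=[52,10,-2] → ·
    (0,8)@(1, 17): e=[0,30,30] → █  [on edge]
    (3,8)@(7, 17): e=[36,30,-6] → ·
    (0,9)@(1, 19): e=[-4,50,14] → ·
    (1,9)@(3, 19): e=[8,50,2] → █
    (2,9)@(5, 19): e=[20,50,-10] → ·
    (1,10)@(3, 21): e=[4,70,-14] → ·
    (1,11)@(3, 23): e=[0,90,-30] → ·  [on edge]
  covered (8 px):
    · · · · · · · · · ·
    · · · · · · · · · ·
    · · · · · · · · · ·
    · · · · · · · · · ·
    · · · · · · · · · ·
    · · · · · · · · · ·
    · · · · · · · · · ·
    █ █ █ █ · · · · · ·
    █ █ █ · · · · · · ·
    · █ · · · · · · · ·
    · · · · · · · · · ·
    · · · · · · · · · ·

Result: [30,6,24]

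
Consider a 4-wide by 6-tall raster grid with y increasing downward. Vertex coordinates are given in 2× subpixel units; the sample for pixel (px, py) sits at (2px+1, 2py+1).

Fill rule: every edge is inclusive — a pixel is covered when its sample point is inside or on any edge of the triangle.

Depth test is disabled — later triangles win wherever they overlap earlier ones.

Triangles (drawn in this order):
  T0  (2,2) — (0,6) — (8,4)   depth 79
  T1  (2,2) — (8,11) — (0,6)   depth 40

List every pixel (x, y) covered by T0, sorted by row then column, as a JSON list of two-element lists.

T0:
  2·area = 28  (B↔C swapped to make it positive)
  edge (2, 2)→(8, 4): d=(6,2) inclusive
  edge (8, 4)→(0, 6): d=(-8,2) inclusive
  edge (0, 6)→(2, 2): d=(2,-4) inclusive
    (1,1)@(3, 3): e=[4,18,6] → X
    (2,1)@(5, 3): e=[0,14,14] → X  [on edge]
    (3,1)@(7, 3): e=[-4,10,22] → .
    (0,2)@(1, 5): e=[20,6,2] → X
    (2,2)@(5, 5): e=[12,-2,18] → .
    (0,3)@(1, 7): e=[32,-10,6] → .
    (1,3)@(3, 7): e=[28,-14,14] → .
  covered (4 px):
    . . . .
    . X X .
    X X . .
    . . . .
    . . . .
    . . . .
T1:
  2·area = 42
  edge (2, 2)→(8, 11): d=(6,9) inclusive
  edge (8, 11)→(0, 6): d=(-8,-5) inclusive
  edge (0, 6)→(2, 2): d=(2,-4) inclusive
    (0,2)@(1, 5): e=[27,13,2] → X
    (1,2)@(3, 5): e=[9,23,10] → X
    (2,2)@(5, 5): e=[-9,33,18] → .
    (0,3)@(1, 7): e=[39,-3,6] → .
    (1,3)@(3, 7): e=[21,7,14] → X
    (2,3)@(5, 7): e=[3,17,22] → X
    (3,3)@(7, 7): e=[-15,27,30] → .
    (1,4)@(3, 9): e=[33,-9,18] → .
    (2,4)@(5, 9): e=[15,1,26] → X
    (3,4)@(7, 9): e=[-3,11,34] → .
    (2,5)@(5, 11): e=[27,-15,30] → .
  covered (5 px):
    . . . .
    . . . .
    X X . .
    . X X .
    . . X .
    . . . .

Answer: [[1,1],[2,1],[0,2],[1,2]]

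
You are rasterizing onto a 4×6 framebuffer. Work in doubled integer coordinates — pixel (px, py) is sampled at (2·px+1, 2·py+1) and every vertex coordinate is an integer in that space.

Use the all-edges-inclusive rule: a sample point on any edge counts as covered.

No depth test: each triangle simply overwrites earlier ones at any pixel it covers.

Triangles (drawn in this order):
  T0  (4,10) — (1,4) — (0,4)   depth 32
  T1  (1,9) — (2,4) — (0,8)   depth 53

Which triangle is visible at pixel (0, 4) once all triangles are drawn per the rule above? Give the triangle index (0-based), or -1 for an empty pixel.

T0:
  2·area = 6  (B↔C swapped to make it positive)
  edge (4, 10)→(0, 4): d=(-4,-6) inclusive
  edge (0, 4)→(1, 4): d=(1,0) inclusive
  edge (1, 4)→(4, 10): d=(3,6) inclusive
    (0,2)@(1, 5): e=[2,1,3] → █
    (1,2)@(3, 5): e=[14,1,-9] → ·
    (0,3)@(1, 7): e=[-6,3,9] → ·
  covered (1 px):
    · · · ·
    · · · ·
    █ · · ·
    · · · ·
    · · · ·
    · · · ·
T1:
  2·area = 6  (B↔C swapped to make it positive)
  edge (1, 9)→(0, 8): d=(-1,-1) inclusive
  edge (0, 8)→(2, 4): d=(2,-4) inclusive
  edge (2, 4)→(1, 9): d=(-1,5) inclusive
    (0,3)@(1, 7): e=[2,2,2] → █
    (1,3)@(3, 7): e=[4,10,-8] → ·
    (0,4)@(1, 9): e=[0,6,0] → █  [on edge]
    (1,4)@(3, 9): e=[2,14,-10] → ·
    (0,5)@(1, 11): e=[-2,10,-2] → ·
    (1,5)@(3, 11): e=[0,18,-12] → ·  [on edge]
  covered (2 px):
    · · · ·
    · · · ·
    · · · ·
    █ · · ·
    █ · · ·
    · · · ·

Z-buffer (winner per pixel, '.' = empty):
  . . . .
  . . . .
  0 . . .
  1 . . .
  1 . . .
  . . . .

Answer: 1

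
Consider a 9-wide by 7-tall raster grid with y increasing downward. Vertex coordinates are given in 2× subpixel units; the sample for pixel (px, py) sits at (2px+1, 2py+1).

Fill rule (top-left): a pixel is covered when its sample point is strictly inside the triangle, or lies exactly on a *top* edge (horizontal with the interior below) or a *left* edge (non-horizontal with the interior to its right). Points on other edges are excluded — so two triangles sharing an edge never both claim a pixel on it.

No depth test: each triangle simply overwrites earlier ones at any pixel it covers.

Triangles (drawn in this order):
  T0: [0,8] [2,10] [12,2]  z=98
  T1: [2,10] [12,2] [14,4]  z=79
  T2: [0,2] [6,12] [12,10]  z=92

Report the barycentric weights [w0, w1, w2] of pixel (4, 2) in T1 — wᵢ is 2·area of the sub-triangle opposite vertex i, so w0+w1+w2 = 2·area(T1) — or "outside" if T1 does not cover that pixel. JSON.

T0:
  2·area = 36  (B↔C swapped to make it positive)
  edge (0, 8)→(12, 2): d=(12,-6) top-left  bias=+0
  edge (12, 2)→(2, 10): d=(-10,8) right/bottom  bias=-1
  edge (2, 10)→(0, 8): d=(-2,-2) top-left  bias=+0
    (3,2)@(7, 5): e=[6,10,20] → █
    (4,2)@(9, 5): e=[18,-6,24] → ·
    (1,3)@(3, 7): e=[6,22,8] → █
    (2,3)@(5, 7): e=[18,6,12] → █
    (3,3)@(7, 7): e=[30,-10,16] → ·
    (0,4)@(1, 9): e=[18,18,0] → █  [on edge]
    (2,4)@(5, 9): e=[42,-14,8] → ·
    (0,5)@(1, 11): e=[42,-2,-4] → ·
    (1,5)@(3, 11): e=[54,-18,0] → ·  [on edge]
    (2,6)@(5, 13): e=[90,-54,0] → ·  [on edge]
  covered (5 px):
    · · · · · · · · ·
    · · · · · · · · ·
    · · · █ · · · · ·
    · █ █ · · · · · ·
    █ █ · · · · · · ·
    · · · · · · · · ·
    · · · · · · · · ·
T1:
  2·area = 36
  edge (2, 10)→(12, 2): d=(10,-8) top-left  bias=+0
  edge (12, 2)→(14, 4): d=(2,2) right/bottom  bias=-1
  edge (14, 4)→(2, 10): d=(-12,6) right/bottom  bias=-1
    (5,0)@(11, 1): e=[-18,0,54] → ·  [on edge]
    (5,1)@(11, 3): e=[2,4,30] → █
    (6,1)@(13, 3): e=[18,0,18] → ·  [on edge]
    (4,2)@(9, 5): e=[6,12,18] → █
    (6,2)@(13, 5): e=[38,4,-6] → ·
    (7,2)@(15, 5): e=[54,0,-18] → ·  [on edge]
    (3,3)@(7, 7): e=[10,20,6] → █
    (4,3)@(9, 7): e=[26,16,-6] → ·
    (5,3)@(11, 7): e=[42,12,-18] → ·
    (8,3)@(17, 7): e=[90,0,-54] → ·  [on edge]
    (3,4)@(7, 9): e=[30,24,-18] → ·
  covered (4 px):
    · · · · · · · · ·
    · · · · · █ · · ·
    · · · · █ █ · · ·
    · · · █ · · · · ·
    · · · · · · · · ·
    · · · · · · · · ·
    · · · · · · · · ·
T2:
  2·area = 72  (B↔C swapped to make it positive)
  edge (0, 2)→(12, 10): d=(12,8) right/bottom  bias=-1
  edge (12, 10)→(6, 12): d=(-6,2) right/bottom  bias=-1
  edge (6, 12)→(0, 2): d=(-6,-10) top-left  bias=+0
    (0,1)@(1, 3): e=[4,64,4] → █
    (1,1)@(3, 3): e=[-12,60,24] → ·
    (0,2)@(1, 5): e=[28,52,-8] → ·
    (1,2)@(3, 5): e=[12,48,12] → █
    (2,2)@(5, 5): e=[-4,44,32] → ·
    (1,3)@(3, 7): e=[36,36,0] → █  [on edge]
    (2,3)@(5, 7): e=[20,32,20] → █
    (3,3)@(7, 7): e=[4,28,40] → █
    (4,3)@(9, 7): e=[-12,24,60] → ·
    (1,4)@(3, 9): e=[60,24,-12] → ·
    (2,4)@(5, 9): e=[44,20,8] → █
    (4,4)@(9, 9): e=[12,12,48] → █
    (7,4)@(15, 9): e=[-36,0,108] → ·  [on edge]
    (4,5)@(9, 11): e=[36,0,36] → ·  [on edge]
    (1,6)@(3, 13): e=[108,0,-36] → ·  [on edge]
  covered (9 px):
    · · · · · · · · ·
    █ · · · · · · · ·
    · █ · · · · · · ·
    · █ █ █ · · · · ·
    · · █ █ █ · · · ·
    · · · █ · · · · ·
    · · · · · · · · ·

Final: [12,18,6]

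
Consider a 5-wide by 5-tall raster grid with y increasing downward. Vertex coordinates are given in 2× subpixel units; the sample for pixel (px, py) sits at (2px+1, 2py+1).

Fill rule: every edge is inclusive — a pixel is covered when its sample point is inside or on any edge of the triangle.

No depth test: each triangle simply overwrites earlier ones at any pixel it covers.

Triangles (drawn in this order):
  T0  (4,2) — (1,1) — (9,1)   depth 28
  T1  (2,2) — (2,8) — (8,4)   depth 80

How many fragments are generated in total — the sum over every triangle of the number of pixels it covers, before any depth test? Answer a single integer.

T0:
  2·area = 8
  edge (4, 2)→(1, 1): d=(-3,-1) inclusive
  edge (1, 1)→(9, 1): d=(8,0) inclusive
  edge (9, 1)→(4, 2): d=(-5,1) inclusive
    (0,0)@(1, 1): e=[0,0,8] → X  [on edge]
    (1,0)@(3, 1): e=[2,0,6] → X  [on edge]
    (2,0)@(5, 1): e=[4,0,4] → X  [on edge]
    (3,0)@(7, 1): e=[6,0,2] → X  [on edge]
    (4,0)@(9, 1): e=[8,0,0] → X  [on edge]
    (0,1)@(1, 3): e=[-6,16,-2] → .
    (1,1)@(3, 3): e=[-4,16,-4] → .
    (2,1)@(5, 3): e=[-2,16,-6] → .
    (3,1)@(7, 3): e=[0,16,-8] → .  [on edge]
    (4,1)@(9, 3): e=[2,16,-10] → .
  covered (5 px):
    X X X X X
    . . . . .
    . . . . .
    . . . . .
    . . . . .
T1:
  2·area = 36  (B↔C swapped to make it positive)
  edge (2, 2)→(8, 4): d=(6,2) inclusive
  edge (8, 4)→(2, 8): d=(-6,4) inclusive
  edge (2, 8)→(2, 2): d=(0,-6) inclusive
    (1,1)@(3, 3): e=[4,26,6] → X
    (2,1)@(5, 3): e=[0,18,18] → X  [on edge]
    (3,1)@(7, 3): e=[-4,10,30] → .
    (1,2)@(3, 5): e=[16,14,6] → X
    (3,2)@(7, 5): e=[8,-2,30] → .
    (1,3)@(3, 7): e=[28,2,6] → X
    (2,3)@(5, 7): e=[24,-6,18] → .
    (1,4)@(3, 9): e=[40,-10,6] → .
  covered (5 px):
    . . . . .
    . X X . .
    . X X . .
    . X . . .
    . . . . .

Final: 10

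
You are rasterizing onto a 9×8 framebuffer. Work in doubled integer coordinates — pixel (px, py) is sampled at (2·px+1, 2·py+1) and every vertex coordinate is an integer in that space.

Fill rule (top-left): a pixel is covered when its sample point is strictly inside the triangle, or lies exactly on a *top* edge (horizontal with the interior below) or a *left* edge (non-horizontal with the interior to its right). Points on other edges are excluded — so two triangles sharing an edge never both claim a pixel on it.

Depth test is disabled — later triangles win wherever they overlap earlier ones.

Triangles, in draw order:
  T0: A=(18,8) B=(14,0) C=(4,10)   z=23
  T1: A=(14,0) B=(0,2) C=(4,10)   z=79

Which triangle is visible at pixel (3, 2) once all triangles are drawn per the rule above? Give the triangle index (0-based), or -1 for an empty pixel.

T0:
  2·area = 120  (B↔C swapped to make it positive)
  edge (18, 8)→(4, 10): d=(-14,2) right/bottom  bias=-1
  edge (4, 10)→(14, 0): d=(10,-10) top-left  bias=+0
  edge (14, 0)→(18, 8): d=(4,8) right/bottom  bias=-1
    (6,0)@(13, 1): e=[108,0,12] → █  [on edge]
    (7,0)@(15, 1): e=[104,20,-4] → ·
    (5,1)@(11, 3): e=[84,0,36] → █  [on edge]
    (7,1)@(15, 3): e=[76,40,4] → █
    (8,1)@(17, 3): e=[72,60,-12] → ·
    (4,2)@(9, 5): e=[60,0,60] → █  [on edge]
    (8,2)@(17, 5): e=[44,80,-4] → ·
    (3,3)@(7, 7): e=[36,0,84] → █  [on edge]
    (8,3)@(17, 7): e=[16,100,4] → █
    (2,4)@(5, 9): e=[12,0,108] → █  [on edge]
    (5,4)@(11, 9): e=[0,60,60] → ·  [on edge]
    (6,4)@(13, 9): e=[-4,80,44] → ·
    (1,5)@(3, 11): e=[-12,0,132] → ·  [on edge]
    (0,6)@(1, 13): e=[-36,0,156] → ·  [on edge]
  covered (17 px):
    · · · · · · █ · ·
    · · · · · █ █ █ ·
    · · · · █ █ █ █ ·
    · · · █ █ █ █ █ █
    · · █ █ █ · · · ·
    · · · · · · · · ·
    · · · · · · · · ·
    · · · · · · · · ·
T1:
  2·area = 120  (B↔C swapped to make it positive)
  edge (14, 0)→(4, 10): d=(-10,10) right/bottom  bias=-1
  edge (4, 10)→(0, 2): d=(-4,-8) top-left  bias=+0
  edge (0, 2)→(14, 0): d=(14,-2) top-left  bias=+0
    (3,0)@(7, 1): e=[60,60,0] → █  [on edge]
    (4,0)@(9, 1): e=[40,76,4] → █
    (5,0)@(11, 1): e=[20,92,8] → █
    (6,0)@(13, 1): e=[0,108,12] → ·  [on edge]
    (0,1)@(1, 3): e=[100,4,16] → █
    (1,1)@(3, 3): e=[80,20,20] → █
    (2,1)@(5, 3): e=[60,36,24] → █
    (5,1)@(11, 3): e=[0,84,36] → ·  [on edge]
    (0,2)@(1, 5): e=[80,-4,44] → ·
    (1,2)@(3, 5): e=[60,12,48] → █
    (4,2)@(9, 5): e=[0,60,60] → ·  [on edge]
    (1,3)@(3, 7): e=[40,4,76] → █
    (3,3)@(7, 7): e=[0,36,84] → ·  [on edge]
    (2,4)@(5, 9): e=[0,12,108] → ·  [on edge]
    (1,5)@(3, 11): e=[0,-12,132] → ·  [on edge]
    (0,6)@(1, 13): e=[0,-36,156] → ·  [on edge]
  covered (13 px):
    · · · █ █ █ · · ·
    █ █ █ █ █ · · · ·
    · █ █ █ · · · · ·
    · █ █ · · · · · ·
    · · · · · · · · ·
    · · · · · · · · ·
    · · · · · · · · ·
    · · · · · · · · ·

Z-buffer (winner per pixel, '.' = empty):
  . . . 1 1 1 0 . .
  1 1 1 1 1 0 0 0 .
  . 1 1 1 0 0 0 0 .
  . 1 1 0 0 0 0 0 0
  . . 0 0 0 . . . .
  . . . . . . . . .
  . . . . . . . . .
  . . . . . . . . .

Result: 1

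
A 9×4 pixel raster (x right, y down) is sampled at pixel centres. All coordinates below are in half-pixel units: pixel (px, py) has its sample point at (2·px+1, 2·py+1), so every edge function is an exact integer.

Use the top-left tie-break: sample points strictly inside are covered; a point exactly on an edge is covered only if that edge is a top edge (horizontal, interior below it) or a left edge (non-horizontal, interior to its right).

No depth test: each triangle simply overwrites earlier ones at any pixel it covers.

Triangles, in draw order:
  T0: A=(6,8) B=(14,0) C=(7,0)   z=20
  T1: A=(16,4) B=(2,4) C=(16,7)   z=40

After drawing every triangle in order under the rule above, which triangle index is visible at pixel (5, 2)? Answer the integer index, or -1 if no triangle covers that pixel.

T0:
  2·area = 56  (B↔C swapped to make it positive)
  edge (6, 8)→(7, 0): d=(1,-8) top-left  bias=+0
  edge (7, 0)→(14, 0): d=(7,0) top-left  bias=+0
  edge (14, 0)→(6, 8): d=(-8,8) right/bottom  bias=-1
    (3,0)@(7, 1): e=[1,7,48] → █
    (4,0)@(9, 1): e=[17,7,32] → █
    (5,0)@(11, 1): e=[33,7,16] → █
    (6,0)@(13, 1): e=[49,7,0] → ·  [on edge]
    (3,1)@(7, 3): e=[3,21,32] → █
    (5,1)@(11, 3): e=[35,21,0] → ·  [on edge]
    (3,2)@(7, 5): e=[5,35,16] → █
    (4,2)@(9, 5): e=[21,35,0] → ·  [on edge]
    (3,3)@(7, 7): e=[7,49,0] → ·  [on edge]
  covered (6 px):
    · · · █ █ █ · · ·
    · · · █ █ · · · ·
    · · · █ · · · · ·
    · · · · · · · · ·
T1:
  2·area = 42  (B↔C swapped to make it positive)
  edge (16, 4)→(16, 7): d=(0,3) right/bottom  bias=-1
  edge (16, 7)→(2, 4): d=(-14,-3) top-left  bias=+0
  edge (2, 4)→(16, 4): d=(14,0) top-left  bias=+0
    (3,2)@(7, 5): e=[27,1,14] → █
    (4,2)@(9, 5): e=[21,7,14] → █
    (5,2)@(11, 5): e=[15,13,14] → █
    (6,2)@(13, 5): e=[9,19,14] → █
    (7,2)@(15, 5): e=[3,25,14] → █
    (8,2)@(17, 5): e=[-3,31,14] → ·
    (3,3)@(7, 7): e=[27,-27,42] → ·
    (4,3)@(9, 7): e=[21,-21,42] → ·
    (5,3)@(11, 7): e=[15,-15,42] → ·
    (6,3)@(13, 7): e=[9,-9,42] → ·
    (7,3)@(15, 7): e=[3,-3,42] → ·
  covered (5 px):
    · · · · · · · · ·
    · · · · · · · · ·
    · · · █ █ █ █ █ ·
    · · · · · · · · ·

Z-buffer (winner per pixel, '.' = empty):
  . . . 0 0 0 . . .
  . . . 0 0 . . . .
  . . . 1 1 1 1 1 .
  . . . . . . . . .

Result: 1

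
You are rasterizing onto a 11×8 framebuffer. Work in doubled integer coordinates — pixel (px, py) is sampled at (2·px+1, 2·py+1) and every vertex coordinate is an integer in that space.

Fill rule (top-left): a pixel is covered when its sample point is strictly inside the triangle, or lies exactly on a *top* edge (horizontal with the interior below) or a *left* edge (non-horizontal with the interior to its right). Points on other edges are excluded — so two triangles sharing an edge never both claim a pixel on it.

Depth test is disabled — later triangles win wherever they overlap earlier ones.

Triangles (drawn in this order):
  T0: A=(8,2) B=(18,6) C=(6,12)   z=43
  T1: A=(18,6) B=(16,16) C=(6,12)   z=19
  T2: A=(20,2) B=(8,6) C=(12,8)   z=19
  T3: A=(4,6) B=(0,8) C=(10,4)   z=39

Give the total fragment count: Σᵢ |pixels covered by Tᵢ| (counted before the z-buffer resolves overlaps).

T0:
  2·area = 108
  edge (8, 2)→(18, 6): d=(10,4) right/bottom  bias=-1
  edge (18, 6)→(6, 12): d=(-12,6) right/bottom  bias=-1
  edge (6, 12)→(8, 2): d=(2,-10) top-left  bias=+0
    (4,1)@(9, 3): e=[6,90,12] → #
    (5,1)@(11, 3): e=[-2,78,32] → ·
    (4,2)@(9, 5): e=[26,66,16] → #
    (5,2)@(11, 5): e=[18,54,36] → #
    (6,2)@(13, 5): e=[10,42,56] → #
    (7,2)@(15, 5): e=[2,30,76] → #
    (8,2)@(17, 5): e=[-6,18,96] → ·
    (3,3)@(7, 7): e=[54,54,0] → #  [on edge]
    (8,3)@(17, 7): e=[14,-6,100] → ·
    (3,4)@(7, 9): e=[74,30,4] → #
    (6,4)@(13, 9): e=[50,-6,64] → ·
    (7,4)@(15, 9): e=[42,-18,84] → ·
  covered (14 px):
    · · · · · · · · · · ·
    · · · · # · · · · · ·
    · · · · # # # # · · ·
    · · · # # # # # · · ·
    · · · # # # · · · · ·
    · · · # · · · · · · ·
    · · · · · · · · · · ·
    · · · · · · · · · · ·
T1:
  2·area = 108
  edge (18, 6)→(16, 16): d=(-2,10) right/bottom  bias=-1
  edge (16, 16)→(6, 12): d=(-10,-4) top-left  bias=+0
  edge (6, 12)→(18, 6): d=(12,-6) top-left  bias=+0
    (9,0)@(19, 1): e=[0,162,-54] → ·  [on edge]
    (8,3)@(17, 7): e=[8,94,6] → #
    (9,3)@(19, 7): e=[-12,102,18] → ·
    (6,4)@(13, 9): e=[44,58,6] → #
    (7,4)@(15, 9): e=[24,66,18] → #
    (9,4)@(19, 9): e=[-16,82,42] → ·
    (4,5)@(9, 11): e=[80,22,6] → #
    (5,5)@(11, 11): e=[60,30,18] → #
    (8,5)@(17, 11): e=[0,54,54] → ·  [on edge]
    (4,6)@(9, 13): e=[76,2,30] → #
    (8,6)@(17, 13): e=[-4,34,78] → ·
    (4,7)@(9, 15): e=[72,-18,54] → ·
  covered (13 px):
    · · · · · · · · · · ·
    · · · · · · · · · · ·
    · · · · · · · · · · ·
    · · · · · · · · # · ·
    · · · · · · # # # · ·
    · · · · # # # # · · ·
    · · · · # # # # · · ·
    · · · · · · · # · · ·
T2:
  2·area = 40  (B↔C swapped to make it positive)
  edge (20, 2)→(12, 8): d=(-8,6) right/bottom  bias=-1
  edge (12, 8)→(8, 6): d=(-4,-2) top-left  bias=+0
  edge (8, 6)→(20, 2): d=(12,-4) top-left  bias=+0
    (8,1)@(17, 3): e=[10,30,0] → #  [on edge]
    (9,1)@(19, 3): e=[-2,34,8] → ·
    (5,2)@(11, 5): e=[30,10,0] → #  [on edge]
    (6,2)@(13, 5): e=[18,14,8] → #
    (7,2)@(15, 5): e=[6,18,16] → #
    (8,2)@(17, 5): e=[-6,22,24] → ·
    (2,3)@(5, 7): e=[50,-10,0] → ·  [on edge]
    (5,3)@(11, 7): e=[14,2,24] → #
    (7,3)@(15, 7): e=[-10,10,40] → ·
    (5,4)@(11, 9): e=[-2,-6,48] → ·
    (6,4)@(13, 9): e=[-14,-2,56] → ·
  covered (6 px):
    · · · · · · · · · · ·
    · · · · · · · · # · ·
    · · · · · # # # · · ·
    · · · · · # # · · · ·
    · · · · · · · · · · ·
    · · · · · · · · · · ·
    · · · · · · · · · · ·
    · · · · · · · · · · ·
T3:
  2·area = 4  (B↔C swapped to make it positive)
  edge (4, 6)→(10, 4): d=(6,-2) top-left  bias=+0
  edge (10, 4)→(0, 8): d=(-10,4) right/bottom  bias=-1
  edge (0, 8)→(4, 6): d=(4,-2) top-left  bias=+0
    (9,0)@(19, 1): e=[0,-6,10] → ·  [on edge]
    (6,1)@(13, 3): e=[0,-2,6] → ·  [on edge]
    (3,2)@(7, 5): e=[0,2,2] → #  [on edge]
    (4,2)@(9, 5): e=[4,-6,6] → ·
    (0,3)@(1, 7): e=[0,6,-2] → ·  [on edge]
    (3,3)@(7, 7): e=[12,-18,10] → ·
  covered (1 px):
    · · · · · · · · · · ·
    · · · · · · · · · · ·
    · · · # · · · · · · ·
    · · · · · · · · · · ·
    · · · · · · · · · · ·
    · · · · · · · · · · ·
    · · · · · · · · · · ·
    · · · · · · · · · · ·

Result: 34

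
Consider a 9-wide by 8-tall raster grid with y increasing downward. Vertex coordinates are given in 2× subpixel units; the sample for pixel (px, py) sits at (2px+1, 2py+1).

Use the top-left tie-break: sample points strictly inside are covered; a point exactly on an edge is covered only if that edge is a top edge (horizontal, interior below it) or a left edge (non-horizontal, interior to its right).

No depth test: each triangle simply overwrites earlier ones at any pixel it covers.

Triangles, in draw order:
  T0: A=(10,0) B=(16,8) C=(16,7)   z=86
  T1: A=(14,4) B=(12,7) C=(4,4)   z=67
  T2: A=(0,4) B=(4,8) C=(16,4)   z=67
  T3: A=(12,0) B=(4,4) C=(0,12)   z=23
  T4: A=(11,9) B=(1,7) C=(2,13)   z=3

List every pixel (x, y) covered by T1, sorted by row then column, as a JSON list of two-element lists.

T0:
  2·area = 6  (B↔C swapped to make it positive)
  edge (10, 0)→(16, 7): d=(6,7) right/bottom  bias=-1
  edge (16, 7)→(16, 8): d=(0,1) right/bottom  bias=-1
  edge (16, 8)→(10, 0): d=(-6,-8) top-left  bias=+0
  covered (0 px):
    · · · · · · · · ·
    · · · · · · · · ·
    · · · · · · · · ·
    · · · · · · · · ·
    · · · · · · · · ·
    · · · · · · · · ·
    · · · · · · · · ·
    · · · · · · · · ·
T1:
  2·area = 30
  edge (14, 4)→(12, 7): d=(-2,3) right/bottom  bias=-1
  edge (12, 7)→(4, 4): d=(-8,-3) top-left  bias=+0
  edge (4, 4)→(14, 4): d=(10,0) top-left  bias=+0
    (3,2)@(7, 5): e=[19,1,10] → █
    (4,2)@(9, 5): e=[13,7,10] → █
    (5,2)@(11, 5): e=[7,13,10] → █
    (6,2)@(13, 5): e=[1,19,10] → █
    (7,2)@(15, 5): e=[-5,25,10] → ·
    (3,3)@(7, 7): e=[15,-15,30] → ·
    (4,3)@(9, 7): e=[9,-9,30] → ·
    (5,3)@(11, 7): e=[3,-3,30] → ·
    (6,3)@(13, 7): e=[-3,3,30] → ·
  covered (4 px):
    · · · · · · · · ·
    · · · · · · · · ·
    · · · █ █ █ █ · ·
    · · · · · · · · ·
    · · · · · · · · ·
    · · · · · · · · ·
    · · · · · · · · ·
    · · · · · · · · ·
T2:
  2·area = 64  (B↔C swapped to make it positive)
  edge (0, 4)→(16, 4): d=(16,0) top-left  bias=+0
  edge (16, 4)→(4, 8): d=(-12,4) right/bottom  bias=-1
  edge (4, 8)→(0, 4): d=(-4,-4) top-left  bias=+0
    (0,2)@(1, 5): e=[16,48,0] → █  [on edge]
    (1,2)@(3, 5): e=[16,40,8] → █
    (2,2)@(5, 5): e=[16,32,16] → █
    (3,2)@(7, 5): e=[16,24,24] → █
    (4,2)@(9, 5): e=[16,16,32] → █
    (5,2)@(11, 5): e=[16,8,40] → █
    (6,2)@(13, 5): e=[16,0,48] → ·  [on edge]
    (0,3)@(1, 7): e=[48,24,-8] → ·
    (1,3)@(3, 7): e=[48,16,0] → █  [on edge]
    (3,3)@(7, 7): e=[48,0,16] → ·  [on edge]
    (4,3)@(9, 7): e=[48,-8,24] → ·
    (5,3)@(11, 7): e=[48,-16,32] → ·
    (0,4)@(1, 9): e=[80,0,-16] → ·  [on edge]
    (2,4)@(5, 9): e=[80,-16,0] → ·  [on edge]
    (3,5)@(7, 11): e=[112,-48,0] → ·  [on edge]
    (4,6)@(9, 13): e=[144,-80,0] → ·  [on edge]
    (5,7)@(11, 15): e=[176,-112,0] → ·  [on edge]
  covered (8 px):
    · · · · · · · · ·
    · · · · · · · · ·
    █ █ █ █ █ █ · · ·
    · █ █ · · · · · ·
    · · · · · · · · ·
    · · · · · · · · ·
    · · · · · · · · ·
    · · · · · · · · ·
T3:
  2·area = 48  (B↔C swapped to make it positive)
  edge (12, 0)→(0, 12): d=(-12,12) right/bottom  bias=-1
  edge (0, 12)→(4, 4): d=(4,-8) top-left  bias=+0
  edge (4, 4)→(12, 0): d=(8,-4) top-left  bias=+0
    (5,0)@(11, 1): e=[0,44,4] → ·  [on edge]
    (3,1)@(7, 3): e=[24,20,4] → █
    (4,1)@(9, 3): e=[0,36,12] → ·  [on edge]
    (2,2)@(5, 5): e=[24,12,12] → █
    (3,2)@(7, 5): e=[0,28,20] → ·  [on edge]
    (1,3)@(3, 7): e=[24,4,20] → █
    (2,3)@(5, 7): e=[0,20,28] → ·  [on edge]
    (1,4)@(3, 9): e=[0,12,36] → ·  [on edge]
    (0,5)@(1, 11): e=[0,4,44] → ·  [on edge]
  covered (3 px):
    · · · · · · · · ·
    · · · █ · · · · ·
    · · █ · · · · · ·
    · █ · · · · · · ·
    · · · · · · · · ·
    · · · · · · · · ·
    · · · · · · · · ·
    · · · · · · · · ·
T4:
  2·area = 58  (B↔C swapped to make it positive)
  edge (11, 9)→(2, 13): d=(-9,4) right/bottom  bias=-1
  edge (2, 13)→(1, 7): d=(-1,-6) top-left  bias=+0
  edge (1, 7)→(11, 9): d=(10,2) right/bottom  bias=-1
    (0,3)@(1, 7): e=[58,0,0] → ·  [on edge]
    (1,4)@(3, 9): e=[32,10,16] → █
    (2,4)@(5, 9): e=[24,22,12] → █
    (3,4)@(7, 9): e=[16,34,8] → █
    (4,4)@(9, 9): e=[8,46,4] → █
    (5,4)@(11, 9): e=[0,58,0] → ·  [on edge]
    (1,5)@(3, 11): e=[14,8,36] → █
    (3,5)@(7, 11): e=[-2,32,28] → ·
    (4,5)@(9, 11): e=[-10,44,24] → ·
    (1,6)@(3, 13): e=[-4,6,56] → ·
    (2,6)@(5, 13): e=[-12,18,52] → ·
  covered (6 px):
    · · · · · · · · ·
    · · · · · · · · ·
    · · · · · · · · ·
    · · · · · · · · ·
    · █ █ █ █ · · · ·
    · █ █ · · · · · ·
    · · · · · · · · ·
    · · · · · · · · ·

Final: [[3,2],[4,2],[5,2],[6,2]]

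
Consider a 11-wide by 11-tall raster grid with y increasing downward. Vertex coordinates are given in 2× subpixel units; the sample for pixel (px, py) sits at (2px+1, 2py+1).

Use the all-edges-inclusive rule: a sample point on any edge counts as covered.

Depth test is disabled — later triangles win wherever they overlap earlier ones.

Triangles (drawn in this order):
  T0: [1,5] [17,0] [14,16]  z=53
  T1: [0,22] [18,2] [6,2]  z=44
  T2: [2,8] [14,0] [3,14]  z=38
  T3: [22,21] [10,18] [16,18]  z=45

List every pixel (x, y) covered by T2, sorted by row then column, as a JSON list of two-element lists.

T0:
  2·area = 241
  edge (1, 5)→(17, 0): d=(16,-5) inclusive
  edge (17, 0)→(14, 16): d=(-3,16) inclusive
  edge (14, 16)→(1, 5): d=(-13,-11) inclusive
    (7,0)@(15, 1): e=[6,29,206] → █
    (8,0)@(17, 1): e=[16,-3,228] → ·
    (4,1)@(9, 3): e=[8,119,114] → █
    (5,1)@(11, 3): e=[18,87,136] → █
    (6,1)@(13, 3): e=[28,55,158] → █
    (8,1)@(17, 3): e=[48,-9,202] → ·
    (0,2)@(1, 5): e=[0,241,0] → █  [on edge]
    (1,2)@(3, 5): e=[10,209,22] → █
    (2,2)@(5, 5): e=[20,177,44] → █
    (3,2)@(7, 5): e=[30,145,66] → █
    (8,2)@(17, 5): e=[80,-15,176] → ·
    (0,3)@(1, 7): e=[32,235,-26] → ·
  covered (30 px):
    · · · · · · · █ · · ·
    · · · · █ █ █ █ · · ·
    █ █ █ █ █ █ █ █ · · ·
    · · █ █ █ █ █ █ · · ·
    · · · █ █ █ █ █ · · ·
    · · · · █ █ █ · · · ·
    · · · · · █ █ · · · ·
    · · · · · · █ · · · ·
    · · · · · · · · · · ·
    · · · · · · · · · · ·
    · · · · · · · · · · ·
T1:
  2·area = 240  (B↔C swapped to make it positive)
  edge (0, 22)→(6, 2): d=(6,-20) inclusive
  edge (6, 2)→(18, 2): d=(12,0) inclusive
  edge (18, 2)→(0, 22): d=(-18,20) inclusive
    (3,1)@(7, 3): e=[26,12,202] → █
    (4,1)@(9, 3): e=[66,12,162] → █
    (5,1)@(11, 3): e=[106,12,122] → █
    (6,1)@(13, 3): e=[146,12,82] → █
    (7,1)@(15, 3): e=[186,12,42] → █
    (8,1)@(17, 3): e=[226,12,2] → █
    (9,1)@(19, 3): e=[266,12,-38] → ·
    (3,2)@(7, 5): e=[38,36,166] → █
    (8,2)@(17, 5): e=[238,36,-34] → ·
    (2,3)@(5, 7): e=[10,60,170] → █
    (7,3)@(15, 7): e=[210,60,-30] → ·
    (2,4)@(5, 9): e=[22,84,134] → █
  covered (30 px):
    · · · · · · · · · · ·
    · · · █ █ █ █ █ █ · ·
    · · · █ █ █ █ █ · · ·
    · · █ █ █ █ █ · · · ·
    · · █ █ █ █ · · · · ·
    · · █ █ █ · · · · · ·
    · █ █ █ · · · · · · ·
    · █ █ · · · · · · · ·
    · █ · · · · · · · · ·
    █ · · · · · · · · · ·
    · · · · · · · · · · ·
T2:
  2·area = 80
  edge (2, 8)→(14, 0): d=(12,-8) inclusive
  edge (14, 0)→(3, 14): d=(-11,14) inclusive
  edge (3, 14)→(2, 8): d=(-1,-6) inclusive
    (6,0)@(13, 1): e=[4,3,73] → █
    (7,0)@(15, 1): e=[20,-25,85] → ·
    (5,1)@(11, 3): e=[12,9,59] → █
    (6,1)@(13, 3): e=[28,-19,71] → ·
    (3,2)@(7, 5): e=[4,43,33] → █
    (4,2)@(9, 5): e=[20,15,45] → █
    (5,2)@(11, 5): e=[36,-13,57] → ·
    (2,3)@(5, 7): e=[12,49,19] → █
    (4,3)@(9, 7): e=[44,-7,43] → ·
    (1,4)@(3, 9): e=[20,55,5] → █
    (3,4)@(7, 9): e=[52,-1,29] → ·
    (1,5)@(3, 11): e=[44,33,3] → █
  covered (11 px):
    · · · · · · █ · · · ·
    · · · · · █ · · · · ·
    · · · █ █ · · · · · ·
    · · █ █ · · · · · · ·
    · █ █ · · · · · · · ·
    · █ █ · · · · · · · ·
    · █ · · · · · · · · ·
    · · · · · · · · · · ·
    · · · · · · · · · · ·
    · · · · · · · · · · ·
    · · · · · · · · · · ·
T3:
  2·area = 18
  edge (22, 21)→(10, 18): d=(-12,-3) inclusive
  edge (10, 18)→(16, 18): d=(6,0) inclusive
  edge (16, 18)→(22, 21): d=(6,3) inclusive
    (7,9)@(15, 19): e=[3,6,9] → █
    (8,9)@(17, 19): e=[9,6,3] → █
    (9,9)@(19, 19): e=[15,6,-3] → ·
    (7,10)@(15, 21): e=[-21,18,21] → ·
    (8,10)@(17, 21): e=[-15,18,15] → ·
  covered (2 px):
    · · · · · · · · · · ·
    · · · · · · · · · · ·
    · · · · · · · · · · ·
    · · · · · · · · · · ·
    · · · · · · · · · · ·
    · · · · · · · · · · ·
    · · · · · · · · · · ·
    · · · · · · · · · · ·
    · · · · · · · · · · ·
    · · · · · · · █ █ · ·
    · · · · · · · · · · ·

Result: [[6,0],[5,1],[3,2],[4,2],[2,3],[3,3],[1,4],[2,4],[1,5],[2,5],[1,6]]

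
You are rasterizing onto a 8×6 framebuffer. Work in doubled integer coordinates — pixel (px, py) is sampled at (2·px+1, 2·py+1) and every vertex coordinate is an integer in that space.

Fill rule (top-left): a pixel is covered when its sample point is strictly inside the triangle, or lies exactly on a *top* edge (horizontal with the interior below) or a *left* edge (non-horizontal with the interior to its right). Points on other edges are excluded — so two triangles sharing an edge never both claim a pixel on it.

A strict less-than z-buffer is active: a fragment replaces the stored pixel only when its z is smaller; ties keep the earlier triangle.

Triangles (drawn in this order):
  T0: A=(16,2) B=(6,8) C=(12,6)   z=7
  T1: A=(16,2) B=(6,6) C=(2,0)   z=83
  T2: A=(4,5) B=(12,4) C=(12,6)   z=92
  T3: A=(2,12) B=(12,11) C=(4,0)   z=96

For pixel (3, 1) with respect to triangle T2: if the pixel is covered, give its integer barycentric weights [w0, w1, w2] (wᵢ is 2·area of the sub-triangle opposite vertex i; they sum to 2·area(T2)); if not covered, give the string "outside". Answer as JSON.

T0:
  2·area = 16  (B↔C swapped to make it positive)
  edge (16, 2)→(12, 6): d=(-4,4) right/bottom  bias=-1
  edge (12, 6)→(6, 8): d=(-6,2) right/bottom  bias=-1
  edge (6, 8)→(16, 2): d=(10,-6) top-left  bias=+0
    (7,1)@(15, 3): e=[0,12,4] → ·  [on edge]
    (5,2)@(11, 5): e=[8,8,0] → #  [on edge]
    (6,2)@(13, 5): e=[0,4,12] → ·  [on edge]
    (7,2)@(15, 5): e=[-8,0,24] → ·  [on edge]
    (4,3)@(9, 7): e=[8,0,8] → ·  [on edge]
    (5,3)@(11, 7): e=[0,-4,20] → ·  [on edge]
    (1,4)@(3, 9): e=[24,0,-8] → ·  [on edge]
    (4,4)@(9, 9): e=[0,-12,28] → ·  [on edge]
    (0,5)@(1, 11): e=[24,-8,0] → ·  [on edge]
    (3,5)@(7, 11): e=[0,-20,36] → ·  [on edge]
  covered (1 px):
    · · · · · · · ·
    · · · · · · · ·
    · · · · · # · ·
    · · · · · · · ·
    · · · · · · · ·
    · · · · · · · ·
T1:
  2·area = 76
  edge (16, 2)→(6, 6): d=(-10,4) right/bottom  bias=-1
  edge (6, 6)→(2, 0): d=(-4,-6) top-left  bias=+0
  edge (2, 0)→(16, 2): d=(14,2) right/bottom  bias=-1
    (1,0)@(3, 1): e=[62,2,12] → #
    (2,0)@(5, 1): e=[54,14,8] → #
    (3,0)@(7, 1): e=[46,26,4] → #
    (4,0)@(9, 1): e=[38,38,0] → ·  [on edge]
    (1,1)@(3, 3): e=[42,-6,40] → ·
    (2,1)@(5, 3): e=[34,6,36] → #
    (4,1)@(9, 3): e=[18,30,28] → #
    (5,1)@(11, 3): e=[10,42,24] → #
    (6,1)@(13, 3): e=[2,54,20] → #
    (7,1)@(15, 3): e=[-6,66,16] → ·
    (2,2)@(5, 5): e=[14,-2,64] → ·
    (3,2)@(7, 5): e=[6,10,60] → #
  covered (9 px):
    · # # # · · · ·
    · · # # # # # ·
    · · · # · · · ·
    · · · · · · · ·
    · · · · · · · ·
    · · · · · · · ·
T2:
  2·area = 16
  edge (4, 5)→(12, 4): d=(8,-1) top-left  bias=+0
  edge (12, 4)→(12, 6): d=(0,2) right/bottom  bias=-1
  edge (12, 6)→(4, 5): d=(-8,-1) top-left  bias=+0
    (2,2)@(5, 5): e=[1,14,1] → #
    (3,2)@(7, 5): e=[3,10,3] → #
    (4,2)@(9, 5): e=[5,6,5] → #
    (5,2)@(11, 5): e=[7,2,7] → #
    (6,2)@(13, 5): e=[9,-2,9] → ·
    (2,3)@(5, 7): e=[17,14,-15] → ·
    (3,3)@(7, 7): e=[19,10,-13] → ·
    (4,3)@(9, 7): e=[21,6,-11] → ·
    (5,3)@(11, 7): e=[23,2,-9] → ·
  covered (4 px):
    · · · · · · · ·
    · · · · · · · ·
    · · # # # # · ·
    · · · · · · · ·
    · · · · · · · ·
    · · · · · · · ·
T3:
  2·area = 118  (B↔C swapped to make it positive)
  edge (2, 12)→(4, 0): d=(2,-12) top-left  bias=+0
  edge (4, 0)→(12, 11): d=(8,11) right/bottom  bias=-1
  edge (12, 11)→(2, 12): d=(-10,1) right/bottom  bias=-1
    (2,1)@(5, 3): e=[18,13,87] → #
    (3,1)@(7, 3): e=[42,-9,85] → ·
    (2,2)@(5, 5): e=[22,29,67] → #
    (3,2)@(7, 5): e=[46,7,65] → #
    (4,2)@(9, 5): e=[70,-15,63] → ·
    (1,3)@(3, 7): e=[2,67,49] → #
    (4,3)@(9, 7): e=[74,1,43] → #
    (5,3)@(11, 7): e=[98,-21,41] → ·
    (1,4)@(3, 9): e=[6,83,29] → #
    (5,4)@(11, 9): e=[102,-5,21] → ·
    (1,5)@(3, 11): e=[10,99,9] → #
    (5,5)@(11, 11): e=[106,11,1] → #
  covered (16 px):
    · · · · · · · ·
    · · # · · · · ·
    · · # # · · · ·
    · # # # # · · ·
    · # # # # · · ·
    · # # # # # · ·

Result: "outside"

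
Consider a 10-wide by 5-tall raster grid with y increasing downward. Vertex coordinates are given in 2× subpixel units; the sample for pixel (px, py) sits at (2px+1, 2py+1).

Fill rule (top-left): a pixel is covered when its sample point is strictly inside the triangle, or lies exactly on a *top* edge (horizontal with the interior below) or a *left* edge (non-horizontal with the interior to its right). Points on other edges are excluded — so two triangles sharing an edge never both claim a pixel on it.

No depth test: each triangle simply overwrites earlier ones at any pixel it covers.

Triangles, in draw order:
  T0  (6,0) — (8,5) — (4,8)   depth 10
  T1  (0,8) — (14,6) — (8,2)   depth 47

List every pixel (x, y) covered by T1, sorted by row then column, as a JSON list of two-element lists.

T0:
  2·area = 26
  edge (6, 0)→(8, 5): d=(2,5) right/bottom  bias=-1
  edge (8, 5)→(4, 8): d=(-4,3) right/bottom  bias=-1
  edge (4, 8)→(6, 0): d=(2,-8) top-left  bias=+0
    (3,1)@(7, 3): e=[1,11,14] → #
    (4,1)@(9, 3): e=[-9,5,30] → ·
    (2,2)@(5, 5): e=[15,9,2] → #
    (4,2)@(9, 5): e=[-5,-3,34] → ·
    (2,3)@(5, 7): e=[19,1,6] → #
    (3,3)@(7, 7): e=[9,-5,22] → ·
    (2,4)@(5, 9): e=[23,-7,10] → ·
  covered (4 px):
    · · · · · · · · · ·
    · · · # · · · · · ·
    · · # # · · · · · ·
    · · # · · · · · · ·
    · · · · · · · · · ·
T1:
  2·area = 68  (B↔C swapped to make it positive)
  edge (0, 8)→(8, 2): d=(8,-6) top-left  bias=+0
  edge (8, 2)→(14, 6): d=(6,4) right/bottom  bias=-1
  edge (14, 6)→(0, 8): d=(-14,2) right/bottom  bias=-1
    (3,1)@(7, 3): e=[2,10,56] → #
    (4,1)@(9, 3): e=[14,2,52] → #
    (5,1)@(11, 3): e=[26,-6,48] → ·
    (2,2)@(5, 5): e=[6,30,32] → #
    (5,2)@(11, 5): e=[42,6,20] → #
    (6,2)@(13, 5): e=[54,-2,16] → ·
    (1,3)@(3, 7): e=[10,50,8] → #
    (3,3)@(7, 7): e=[34,34,0] → ·  [on edge]
    (4,3)@(9, 7): e=[46,26,-4] → ·
    (5,3)@(11, 7): e=[58,18,-8] → ·
    (1,4)@(3, 9): e=[26,62,-20] → ·
    (2,4)@(5, 9): e=[38,54,-24] → ·
  covered (8 px):
    · · · · · · · · · ·
    · · · # # · · · · ·
    · · # # # # · · · ·
    · # # · · · · · · ·
    · · · · · · · · · ·

Result: [[3,1],[4,1],[2,2],[3,2],[4,2],[5,2],[1,3],[2,3]]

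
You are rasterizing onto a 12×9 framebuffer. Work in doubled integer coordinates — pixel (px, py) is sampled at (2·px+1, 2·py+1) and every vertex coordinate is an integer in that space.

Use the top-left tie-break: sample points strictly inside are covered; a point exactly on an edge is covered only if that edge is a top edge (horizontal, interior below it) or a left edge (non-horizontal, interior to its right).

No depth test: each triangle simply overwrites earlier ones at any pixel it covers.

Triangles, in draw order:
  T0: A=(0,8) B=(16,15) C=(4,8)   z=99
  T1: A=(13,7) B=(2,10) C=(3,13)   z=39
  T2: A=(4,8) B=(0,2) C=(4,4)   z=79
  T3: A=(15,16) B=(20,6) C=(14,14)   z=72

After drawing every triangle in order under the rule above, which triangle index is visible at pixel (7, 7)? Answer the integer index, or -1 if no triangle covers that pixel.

T0:
  2·area = 28  (B↔C swapped to make it positive)
  edge (0, 8)→(4, 8): d=(4,0) top-left  bias=+0
  edge (4, 8)→(16, 15): d=(12,7) right/bottom  bias=-1
  edge (16, 15)→(0, 8): d=(-16,-7) top-left  bias=+0
    (1,4)@(3, 9): e=[4,19,5] → █
    (2,4)@(5, 9): e=[4,5,19] → █
    (3,4)@(7, 9): e=[4,-9,33] → ·
    (1,5)@(3, 11): e=[12,43,-27] → ·
    (2,5)@(5, 11): e=[12,29,-13] → ·
    (3,5)@(7, 11): e=[12,15,1] → █
    (4,5)@(9, 11): e=[12,1,15] → █
    (5,5)@(11, 11): e=[12,-13,29] → ·
    (3,6)@(7, 13): e=[20,39,-31] → ·
    (4,6)@(9, 13): e=[20,25,-17] → ·
  covered (4 px):
    · · · · · · · · · · · ·
    · · · · · · · · · · · ·
    · · · · · · · · · · · ·
    · · · · · · · · · · · ·
    · █ █ · · · · · · · · ·
    · · · █ █ · · · · · · ·
    · · · · · · · · · · · ·
    · · · · · · · · · · · ·
    · · · · · · · · · · · ·
T1:
  2·area = 36  (B↔C swapped to make it positive)
  edge (13, 7)→(3, 13): d=(-10,6) right/bottom  bias=-1
  edge (3, 13)→(2, 10): d=(-1,-3) top-left  bias=+0
  edge (2, 10)→(13, 7): d=(11,-3) top-left  bias=+0
    (11,0)@(23, 1): e=[0,72,-36] → ·  [on edge]
    (0,3)@(1, 7): e=[72,0,-36] → ·  [on edge]
    (6,3)@(13, 7): e=[0,36,0] → ·  [on edge]
    (3,4)@(7, 9): e=[16,16,4] → █
    (4,4)@(9, 9): e=[4,22,10] → █
    (5,4)@(11, 9): e=[-8,28,16] → ·
    (1,5)@(3, 11): e=[20,2,14] → █
    (2,5)@(5, 11): e=[8,8,20] → █
    (3,5)@(7, 11): e=[-4,14,26] → ·
    (4,5)@(9, 11): e=[-16,20,32] → ·
    (1,6)@(3, 13): e=[0,0,36] → ·  [on edge]
    (2,6)@(5, 13): e=[-12,6,42] → ·
  covered (4 px):
    · · · · · · · · · · · ·
    · · · · · · · · · · · ·
    · · · · · · · · · · · ·
    · · · · · · · · · · · ·
    · · · █ █ · · · · · · ·
    · █ █ · · · · · · · · ·
    · · · · · · · · · · · ·
    · · · · · · · · · · · ·
    · · · · · · · · · · · ·
T2:
  2·area = 16
  edge (4, 8)→(0, 2): d=(-4,-6) top-left  bias=+0
  edge (0, 2)→(4, 4): d=(4,2) right/bottom  bias=-1
  edge (4, 4)→(4, 8): d=(0,4) right/bottom  bias=-1
    (0,1)@(1, 3): e=[2,2,12] → █
    (1,1)@(3, 3): e=[14,-2,4] → ·
    (0,2)@(1, 5): e=[-6,10,12] → ·
    (1,2)@(3, 5): e=[6,6,4] → █
    (2,2)@(5, 5): e=[18,2,-4] → ·
    (1,3)@(3, 7): e=[-2,14,4] → ·
  covered (2 px):
    · · · · · · · · · · · ·
    █ · · · · · · · · · · ·
    · █ · · · · · · · · · ·
    · · · · · · · · · · · ·
    · · · · · · · · · · · ·
    · · · · · · · · · · · ·
    · · · · · · · · · · · ·
    · · · · · · · · · · · ·
    · · · · · · · · · · · ·
T3:
  2·area = 20  (B↔C swapped to make it positive)
  edge (15, 16)→(14, 14): d=(-1,-2) top-left  bias=+0
  edge (14, 14)→(20, 6): d=(6,-8) top-left  bias=+0
  edge (20, 6)→(15, 16): d=(-5,10) right/bottom  bias=-1
    (8,5)@(17, 11): e=[9,6,5] → █
    (9,5)@(19, 11): e=[13,22,-15] → ·
    (7,6)@(15, 13): e=[3,2,15] → █
    (8,6)@(17, 13): e=[7,18,-5] → ·
    (7,7)@(15, 15): e=[1,14,5] → █
    (8,7)@(17, 15): e=[5,30,-15] → ·
    (7,8)@(15, 17): e=[-1,26,-5] → ·
  covered (3 px):
    · · · · · · · · · · · ·
    · · · · · · · · · · · ·
    · · · · · · · · · · · ·
    · · · · · · · · · · · ·
    · · · · · · · · · · · ·
    · · · · · · · · █ · · ·
    · · · · · · · █ · · · ·
    · · · · · · · █ · · · ·
    · · · · · · · · · · · ·

Z-buffer (winner per pixel, '.' = empty):
  . . . . . . . . . . . .
  2 . . . . . . . . . . .
  . 2 . . . . . . . . . .
  . . . . . . . . . . . .
  . 0 0 1 1 . . . . . . .
  . 1 1 0 0 . . . 3 . . .
  . . . . . . . 3 . . . .
  . . . . . . . 3 . . . .
  . . . . . . . . . . . .

Result: 3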